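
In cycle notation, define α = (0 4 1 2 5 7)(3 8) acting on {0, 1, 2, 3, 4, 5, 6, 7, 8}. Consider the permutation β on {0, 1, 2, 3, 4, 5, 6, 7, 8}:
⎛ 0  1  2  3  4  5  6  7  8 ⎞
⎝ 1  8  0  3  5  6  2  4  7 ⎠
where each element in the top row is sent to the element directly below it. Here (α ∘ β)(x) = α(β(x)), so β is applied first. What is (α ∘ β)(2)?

4

(α ∘ β)(2) = α(β(2)). β(2) = 0, then α(0) = 4. So (α ∘ β)(2) = 4.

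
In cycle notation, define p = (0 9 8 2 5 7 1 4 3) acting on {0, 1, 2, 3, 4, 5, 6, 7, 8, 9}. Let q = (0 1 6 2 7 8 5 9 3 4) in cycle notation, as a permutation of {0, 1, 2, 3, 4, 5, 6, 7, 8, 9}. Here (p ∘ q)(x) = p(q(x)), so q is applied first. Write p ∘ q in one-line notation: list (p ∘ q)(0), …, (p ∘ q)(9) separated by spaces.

For each element, apply q then p: 0 → 1 → 4; 1 → 6 → 6; 2 → 7 → 1; 3 → 4 → 3; 4 → 0 → 9; 5 → 9 → 8; 6 → 2 → 5; 7 → 8 → 2; 8 → 5 → 7; 9 → 3 → 0.
Collecting the images, p ∘ q = [4 6 1 3 9 8 5 2 7 0].

4 6 1 3 9 8 5 2 7 0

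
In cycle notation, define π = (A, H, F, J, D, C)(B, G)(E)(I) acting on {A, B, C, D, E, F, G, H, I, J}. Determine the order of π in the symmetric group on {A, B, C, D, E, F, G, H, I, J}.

The cycle type of π is (6, 2, 1, 1).
The order of π is the least common multiple of its cycle lengths: lcm(6, 2) = 6.

6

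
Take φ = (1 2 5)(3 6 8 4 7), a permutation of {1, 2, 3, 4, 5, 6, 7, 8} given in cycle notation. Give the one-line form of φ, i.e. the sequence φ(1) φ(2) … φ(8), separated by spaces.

Reading each image from the cycles: 1→2, 2→5, 3→6, 4→7, 5→1, 6→8, 7→3, 8→4.
So the one-line form is 2 5 6 7 1 8 3 4.

2 5 6 7 1 8 3 4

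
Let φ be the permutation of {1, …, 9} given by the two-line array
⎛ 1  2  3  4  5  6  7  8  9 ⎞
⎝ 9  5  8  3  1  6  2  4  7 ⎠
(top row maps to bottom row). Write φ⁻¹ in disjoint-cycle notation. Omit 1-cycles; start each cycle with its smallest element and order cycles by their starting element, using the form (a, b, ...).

First write φ in disjoint cycles: (1, 9, 7, 2, 5)(3, 8, 4).
The inverse reverses every cycle; in canonical form, φ⁻¹ = (1, 5, 2, 7, 9)(3, 4, 8).

(1, 5, 2, 7, 9)(3, 4, 8)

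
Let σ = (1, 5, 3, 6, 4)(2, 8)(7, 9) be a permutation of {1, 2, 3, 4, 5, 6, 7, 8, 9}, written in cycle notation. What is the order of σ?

10

The disjoint cycles have lengths 5, 2, 2.
Since disjoint cycles commute, ord(σ) = lcm(5, 2, 2) = 10.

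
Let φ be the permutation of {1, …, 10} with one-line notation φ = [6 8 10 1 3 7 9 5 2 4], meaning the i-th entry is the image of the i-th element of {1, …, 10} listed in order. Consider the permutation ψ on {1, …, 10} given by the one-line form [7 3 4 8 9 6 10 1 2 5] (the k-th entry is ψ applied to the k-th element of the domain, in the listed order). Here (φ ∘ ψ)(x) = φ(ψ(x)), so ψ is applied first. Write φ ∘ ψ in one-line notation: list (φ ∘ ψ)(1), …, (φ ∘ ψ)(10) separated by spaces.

9 10 1 5 2 7 4 6 8 3

(φ ∘ ψ)(x) = φ(ψ(x)). Computing each image: φ(ψ(1)) = φ(7) = 9, φ(ψ(2)) = φ(3) = 10, φ(ψ(3)) = φ(4) = 1, φ(ψ(4)) = φ(8) = 5, φ(ψ(5)) = φ(9) = 2, φ(ψ(6)) = φ(6) = 7, φ(ψ(7)) = φ(10) = 4, φ(ψ(8)) = φ(1) = 6, φ(ψ(9)) = φ(2) = 8, φ(ψ(10)) = φ(5) = 3.
Hence φ ∘ ψ = [9 10 1 5 2 7 4 6 8 3].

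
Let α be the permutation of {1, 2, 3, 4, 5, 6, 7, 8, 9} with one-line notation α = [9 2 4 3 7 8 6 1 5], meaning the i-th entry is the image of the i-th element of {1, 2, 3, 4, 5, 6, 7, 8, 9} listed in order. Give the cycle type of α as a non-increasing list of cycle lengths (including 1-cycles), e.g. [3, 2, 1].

The disjoint cycles are (1 9 5 7 6 8)(2)(3 4), with lengths 6, 2, 1 in non-increasing order.

[6, 2, 1]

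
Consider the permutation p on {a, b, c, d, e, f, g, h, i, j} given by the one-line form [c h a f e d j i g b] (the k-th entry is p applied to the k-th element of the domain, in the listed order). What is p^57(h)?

Tracing h → i → … returns to h after 5 steps, so h lies in a 5-cycle (b h i g j).
On a 5-cycle, p^5 is the identity, so p^57 = p^2 there (57 ≡ 2 mod 5).
Advancing 2 steps from h: h → i → g.

g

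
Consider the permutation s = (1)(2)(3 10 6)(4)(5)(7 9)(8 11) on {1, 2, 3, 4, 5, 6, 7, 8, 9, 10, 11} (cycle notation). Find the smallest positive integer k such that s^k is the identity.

The disjoint cycles have lengths 3, 2, 2, 1, 1, 1, 1.
The order of s is the least common multiple of its cycle lengths: lcm(3, 2, 2) = 6.

6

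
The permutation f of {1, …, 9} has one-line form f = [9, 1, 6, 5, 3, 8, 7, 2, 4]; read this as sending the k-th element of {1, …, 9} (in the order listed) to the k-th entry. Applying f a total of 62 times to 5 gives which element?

9

Tracing 5 → 3 → … returns to 5 after 8 steps, so 5 lies in an 8-cycle (1, 9, 4, 5, 3, 6, 8, 2).
Since the cycle has length 8, f^62 acts on it the same as f^6 (62 mod 8 = 6).
Advancing 6 steps from 5: 5 → 3 → 6 → 8 → 2 → 1 → 9.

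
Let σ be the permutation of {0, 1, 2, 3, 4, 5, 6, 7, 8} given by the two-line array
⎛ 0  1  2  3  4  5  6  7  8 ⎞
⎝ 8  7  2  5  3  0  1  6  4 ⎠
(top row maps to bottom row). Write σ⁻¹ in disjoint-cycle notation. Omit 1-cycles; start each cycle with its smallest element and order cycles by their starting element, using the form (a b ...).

The cycle decomposition of σ is (0 8 4 3 5)(1 7 6).
The inverse reverses every cycle; in canonical form, σ⁻¹ = (0 5 3 4 8)(1 6 7).

(0 5 3 4 8)(1 6 7)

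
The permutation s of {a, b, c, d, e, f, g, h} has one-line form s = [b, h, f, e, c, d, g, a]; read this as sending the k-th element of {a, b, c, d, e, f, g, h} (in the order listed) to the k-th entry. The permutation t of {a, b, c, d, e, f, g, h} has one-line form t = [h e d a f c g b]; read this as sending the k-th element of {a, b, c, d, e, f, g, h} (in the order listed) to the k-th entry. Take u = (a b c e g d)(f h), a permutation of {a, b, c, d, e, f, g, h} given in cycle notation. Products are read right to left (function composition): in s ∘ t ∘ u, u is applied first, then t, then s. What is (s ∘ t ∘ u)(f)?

h

Chase f: u(f) = h; t(h) = b; s(b) = h. Hence (s ∘ t ∘ u)(f) = h.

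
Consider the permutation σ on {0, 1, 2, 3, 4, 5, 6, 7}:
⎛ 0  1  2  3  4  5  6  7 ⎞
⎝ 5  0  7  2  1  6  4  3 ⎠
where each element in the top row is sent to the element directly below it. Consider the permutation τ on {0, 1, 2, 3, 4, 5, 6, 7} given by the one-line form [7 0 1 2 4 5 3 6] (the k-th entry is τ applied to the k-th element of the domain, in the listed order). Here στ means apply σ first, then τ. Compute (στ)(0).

σ(0) = 5, then τ(5) = 5; composing gives (στ)(0) = 5.

5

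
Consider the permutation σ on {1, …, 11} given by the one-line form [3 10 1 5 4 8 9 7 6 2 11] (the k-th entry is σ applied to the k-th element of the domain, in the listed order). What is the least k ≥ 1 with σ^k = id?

4

The disjoint-cycle form of σ has cycle lengths 4, 2, 2, 2, 1.
The order of σ is the least common multiple of its cycle lengths: lcm(4, 2, 2, 2) = 4.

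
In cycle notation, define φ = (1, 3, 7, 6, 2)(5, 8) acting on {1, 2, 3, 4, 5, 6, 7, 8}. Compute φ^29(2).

6

2 lies in the 5-cycle (1, 3, 7, 6, 2).
On a 5-cycle, φ^5 is the identity, so φ^29 = φ^4 there (29 ≡ 4 mod 5).
Advancing 4 steps from 2: 2 → 1 → 3 → 7 → 6.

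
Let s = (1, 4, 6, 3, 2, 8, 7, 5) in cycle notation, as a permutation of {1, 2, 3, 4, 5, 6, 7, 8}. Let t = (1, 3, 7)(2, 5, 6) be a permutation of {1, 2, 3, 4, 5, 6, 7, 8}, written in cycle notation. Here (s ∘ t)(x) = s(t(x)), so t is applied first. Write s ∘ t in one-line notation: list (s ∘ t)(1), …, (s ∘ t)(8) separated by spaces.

2 1 5 6 3 8 4 7

(s ∘ t)(x) = s(t(x)). Computing each image: s(t(1)) = s(3) = 2, s(t(2)) = s(5) = 1, s(t(3)) = s(7) = 5, s(t(4)) = s(4) = 6, s(t(5)) = s(6) = 3, s(t(6)) = s(2) = 8, s(t(7)) = s(1) = 4, s(t(8)) = s(8) = 7.
Hence s ∘ t = [2 1 5 6 3 8 4 7].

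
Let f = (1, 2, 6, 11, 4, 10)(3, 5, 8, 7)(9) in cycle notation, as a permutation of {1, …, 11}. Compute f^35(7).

7 lies in the 4-cycle (3, 5, 8, 7).
Powers repeat with period 4 on this cycle, and 35 mod 4 = 3, so f^35(7) = f^3(7).
Advancing 3 steps from 7: 7 → 3 → 5 → 8.

8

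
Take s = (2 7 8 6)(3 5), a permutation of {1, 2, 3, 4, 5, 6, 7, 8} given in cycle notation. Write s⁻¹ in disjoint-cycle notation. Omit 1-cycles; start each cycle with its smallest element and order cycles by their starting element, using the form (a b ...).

Inverting a permutation written in cycle notation just reverses the order within every cycle.
After reversing and putting each cycle's least element first, s⁻¹ = (2 6 8 7)(3 5).

(2 6 8 7)(3 5)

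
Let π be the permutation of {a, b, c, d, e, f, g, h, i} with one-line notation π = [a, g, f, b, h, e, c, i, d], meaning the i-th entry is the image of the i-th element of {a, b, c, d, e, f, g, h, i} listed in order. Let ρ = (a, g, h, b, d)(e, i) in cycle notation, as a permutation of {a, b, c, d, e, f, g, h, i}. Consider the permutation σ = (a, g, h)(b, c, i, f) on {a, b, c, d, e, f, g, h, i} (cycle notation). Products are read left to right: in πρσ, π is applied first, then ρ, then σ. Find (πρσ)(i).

g

Chase i: π(i) = d; ρ(d) = a; σ(a) = g. Hence (πρσ)(i) = g.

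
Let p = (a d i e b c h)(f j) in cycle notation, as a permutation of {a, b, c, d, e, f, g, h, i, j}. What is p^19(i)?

a

i lies in the 7-cycle (a d i e b c h).
Powers repeat with period 7 on this cycle, and 19 mod 7 = 5, so p^19(i) = p^5(i).
Stepping 5 places around the cycle: i → e → b → c → h → a.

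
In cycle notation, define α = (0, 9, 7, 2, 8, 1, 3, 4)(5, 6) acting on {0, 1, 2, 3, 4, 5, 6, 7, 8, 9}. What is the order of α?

The cycle type of α is (8, 2).
The order is lcm(8, 2) = 8.

8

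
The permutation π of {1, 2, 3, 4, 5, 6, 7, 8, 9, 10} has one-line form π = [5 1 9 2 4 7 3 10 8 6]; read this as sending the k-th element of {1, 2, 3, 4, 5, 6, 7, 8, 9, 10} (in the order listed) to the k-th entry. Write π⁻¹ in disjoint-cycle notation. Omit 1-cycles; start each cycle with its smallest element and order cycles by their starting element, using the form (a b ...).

First write π in disjoint cycles: (1 5 4 2)(3 9 8 10 6 7).
Reversing each cycle (and rotating so the smallest element leads) gives π⁻¹ = (1 2 4 5)(3 7 6 10 8 9).

(1 2 4 5)(3 7 6 10 8 9)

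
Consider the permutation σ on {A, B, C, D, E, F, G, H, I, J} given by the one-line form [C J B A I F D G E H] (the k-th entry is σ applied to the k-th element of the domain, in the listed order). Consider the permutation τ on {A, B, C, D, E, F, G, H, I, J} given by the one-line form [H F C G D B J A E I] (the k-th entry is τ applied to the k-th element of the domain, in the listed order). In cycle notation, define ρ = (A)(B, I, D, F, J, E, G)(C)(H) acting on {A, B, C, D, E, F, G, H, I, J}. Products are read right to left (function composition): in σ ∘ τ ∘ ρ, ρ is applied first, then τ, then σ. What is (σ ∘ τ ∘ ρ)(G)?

F

Chase G: ρ(G) = B; τ(B) = F; σ(F) = F. Hence (σ ∘ τ ∘ ρ)(G) = F.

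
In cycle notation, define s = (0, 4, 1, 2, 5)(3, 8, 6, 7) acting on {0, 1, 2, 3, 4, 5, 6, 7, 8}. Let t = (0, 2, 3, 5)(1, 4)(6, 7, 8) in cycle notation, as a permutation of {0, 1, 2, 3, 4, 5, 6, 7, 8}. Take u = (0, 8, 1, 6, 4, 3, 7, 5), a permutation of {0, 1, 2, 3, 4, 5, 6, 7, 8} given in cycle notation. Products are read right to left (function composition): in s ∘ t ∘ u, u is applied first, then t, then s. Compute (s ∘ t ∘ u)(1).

3

(s ∘ t ∘ u)(1) = s(t(u(1))). u(1) = 6, then t(6) = 7, then s(7) = 3, so the result is 3.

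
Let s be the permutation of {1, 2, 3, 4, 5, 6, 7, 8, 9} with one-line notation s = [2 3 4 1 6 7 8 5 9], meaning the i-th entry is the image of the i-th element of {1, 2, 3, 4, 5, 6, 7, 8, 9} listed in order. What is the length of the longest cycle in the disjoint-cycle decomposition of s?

4

Decomposing into disjoint cycles gives (1 2 3 4)(5 6 7 8); the longest has length 4.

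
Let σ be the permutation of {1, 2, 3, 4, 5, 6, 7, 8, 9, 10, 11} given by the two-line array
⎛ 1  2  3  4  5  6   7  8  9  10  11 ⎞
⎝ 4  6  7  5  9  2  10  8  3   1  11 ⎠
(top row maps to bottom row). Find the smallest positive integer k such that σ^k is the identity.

Writing σ as disjoint cycles, the cycle lengths are 7, 2, 1, 1.
The order of σ is the least common multiple of its cycle lengths: lcm(7, 2) = 14.

14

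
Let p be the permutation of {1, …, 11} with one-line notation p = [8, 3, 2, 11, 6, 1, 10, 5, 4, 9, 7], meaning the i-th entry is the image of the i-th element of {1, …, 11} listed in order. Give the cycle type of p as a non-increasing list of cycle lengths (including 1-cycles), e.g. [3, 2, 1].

The disjoint cycles are (1, 8, 5, 6)(2, 3)(4, 11, 7, 10, 9), with lengths 5, 4, 2 in non-increasing order.

[5, 4, 2]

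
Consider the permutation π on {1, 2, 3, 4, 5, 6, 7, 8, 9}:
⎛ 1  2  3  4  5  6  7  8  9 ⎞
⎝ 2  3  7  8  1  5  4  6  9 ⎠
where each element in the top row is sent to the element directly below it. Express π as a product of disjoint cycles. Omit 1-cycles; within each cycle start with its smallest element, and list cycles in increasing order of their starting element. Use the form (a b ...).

(1 2 3 7 4 8 6 5)

Start at 1 and follow images: 1 → 2 → 3 → 7 → 4 → 8 → 6 → 5 → 1, giving the cycle (1 2 3 7 4 8 6 5).
Continuing from each remaining unvisited element yields (1 2 3 7 4 8 6 5).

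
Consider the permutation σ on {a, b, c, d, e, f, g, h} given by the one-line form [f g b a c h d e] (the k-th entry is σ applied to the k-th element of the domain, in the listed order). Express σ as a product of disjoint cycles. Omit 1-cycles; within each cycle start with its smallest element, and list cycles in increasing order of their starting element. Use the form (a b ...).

(a f h e c b g d)

Iterating σ from a gives a → f → h → e → c → b → g → d → a; that is the 8-cycle (a f h e c b g d).
Continuing from each remaining unvisited element yields (a f h e c b g d).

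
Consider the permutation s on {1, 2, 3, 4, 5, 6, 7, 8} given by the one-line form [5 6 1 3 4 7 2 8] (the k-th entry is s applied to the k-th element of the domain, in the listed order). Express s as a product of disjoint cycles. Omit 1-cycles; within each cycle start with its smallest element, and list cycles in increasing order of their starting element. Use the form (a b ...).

From 1: 1 → 5 → 4 → 3 → 1, closing the cycle (1 5 4 3).
Repeating from the next unused element and collecting all non-trivial cycles gives (1 5 4 3)(2 6 7).

(1 5 4 3)(2 6 7)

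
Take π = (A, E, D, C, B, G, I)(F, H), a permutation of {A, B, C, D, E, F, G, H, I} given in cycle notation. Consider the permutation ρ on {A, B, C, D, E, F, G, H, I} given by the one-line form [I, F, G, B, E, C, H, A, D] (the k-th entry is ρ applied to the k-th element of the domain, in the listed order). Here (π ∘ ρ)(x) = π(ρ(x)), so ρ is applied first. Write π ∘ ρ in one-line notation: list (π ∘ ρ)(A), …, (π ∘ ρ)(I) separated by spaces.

A H I G D B F E C

(π ∘ ρ)(x) = π(ρ(x)). Computing each image: π(ρ(A)) = π(I) = A, π(ρ(B)) = π(F) = H, π(ρ(C)) = π(G) = I, π(ρ(D)) = π(B) = G, π(ρ(E)) = π(E) = D, π(ρ(F)) = π(C) = B, π(ρ(G)) = π(H) = F, π(ρ(H)) = π(A) = E, π(ρ(I)) = π(D) = C.
Hence π ∘ ρ = [A H I G D B F E C].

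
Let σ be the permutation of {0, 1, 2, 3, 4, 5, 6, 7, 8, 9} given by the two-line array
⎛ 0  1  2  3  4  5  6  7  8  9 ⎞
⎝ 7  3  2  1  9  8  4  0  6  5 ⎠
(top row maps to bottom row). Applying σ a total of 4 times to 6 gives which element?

Tracing 6 → 4 → … returns to 6 after 5 steps, so 6 lies in a 5-cycle (4, 9, 5, 8, 6).
Advancing 4 steps from 6: 6 → 4 → 9 → 5 → 8.

8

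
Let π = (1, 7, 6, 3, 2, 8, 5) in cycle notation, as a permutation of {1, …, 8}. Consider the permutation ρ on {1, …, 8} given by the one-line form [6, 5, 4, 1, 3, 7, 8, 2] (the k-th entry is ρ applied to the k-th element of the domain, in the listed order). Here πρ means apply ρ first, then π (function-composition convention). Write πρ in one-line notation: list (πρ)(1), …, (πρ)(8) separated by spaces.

(πρ)(x) = π(ρ(x)). Computing each image: π(ρ(1)) = π(6) = 3, π(ρ(2)) = π(5) = 1, π(ρ(3)) = π(4) = 4, π(ρ(4)) = π(1) = 7, π(ρ(5)) = π(3) = 2, π(ρ(6)) = π(7) = 6, π(ρ(7)) = π(8) = 5, π(ρ(8)) = π(2) = 8.
Hence πρ = [3 1 4 7 2 6 5 8].

3 1 4 7 2 6 5 8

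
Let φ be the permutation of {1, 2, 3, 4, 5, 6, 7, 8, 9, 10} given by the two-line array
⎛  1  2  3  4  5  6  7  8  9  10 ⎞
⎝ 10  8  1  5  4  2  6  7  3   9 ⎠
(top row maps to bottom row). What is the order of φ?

4

The disjoint-cycle form of φ has cycle lengths 4, 4, 2.
The order of φ is the least common multiple of its cycle lengths: lcm(4, 4, 2) = 4.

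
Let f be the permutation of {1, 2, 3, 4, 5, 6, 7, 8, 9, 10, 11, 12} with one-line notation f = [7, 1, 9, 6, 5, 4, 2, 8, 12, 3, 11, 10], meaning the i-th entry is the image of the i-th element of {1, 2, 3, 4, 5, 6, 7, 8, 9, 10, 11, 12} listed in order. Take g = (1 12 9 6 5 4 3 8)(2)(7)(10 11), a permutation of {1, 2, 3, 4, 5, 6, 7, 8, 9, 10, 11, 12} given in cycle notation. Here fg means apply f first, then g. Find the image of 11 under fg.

First apply f: f(11) = 11, then g(11) = 10. Thus (fg)(11) = 10.

10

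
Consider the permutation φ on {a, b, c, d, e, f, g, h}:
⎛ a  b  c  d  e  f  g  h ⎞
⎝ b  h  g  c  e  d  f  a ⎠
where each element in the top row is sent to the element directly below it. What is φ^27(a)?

a

Tracing a → b → … returns to a after 3 steps, so a lies in a 3-cycle (a b h).
Since the cycle has length 3, φ^27 acts on it the same as φ^0 (27 mod 3 = 0).
So φ^27(a) = a.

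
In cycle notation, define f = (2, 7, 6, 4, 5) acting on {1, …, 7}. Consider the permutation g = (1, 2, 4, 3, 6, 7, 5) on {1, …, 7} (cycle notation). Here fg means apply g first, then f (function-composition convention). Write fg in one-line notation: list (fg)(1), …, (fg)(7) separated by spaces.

7 5 4 3 1 6 2

(fg)(x) = f(g(x)). Computing each image: f(g(1)) = f(2) = 7, f(g(2)) = f(4) = 5, f(g(3)) = f(6) = 4, f(g(4)) = f(3) = 3, f(g(5)) = f(1) = 1, f(g(6)) = f(7) = 6, f(g(7)) = f(5) = 2.
Hence fg = [7 5 4 3 1 6 2].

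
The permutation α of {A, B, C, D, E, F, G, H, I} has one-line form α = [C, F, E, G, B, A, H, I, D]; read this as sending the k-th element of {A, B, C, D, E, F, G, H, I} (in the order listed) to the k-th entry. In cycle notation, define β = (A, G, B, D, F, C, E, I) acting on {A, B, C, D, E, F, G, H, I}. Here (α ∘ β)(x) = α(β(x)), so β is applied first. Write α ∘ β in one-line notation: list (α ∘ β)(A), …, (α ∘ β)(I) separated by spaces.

H G B A D E F I C

(α ∘ β)(x) = α(β(x)). Computing each image: α(β(A)) = α(G) = H, α(β(B)) = α(D) = G, α(β(C)) = α(E) = B, α(β(D)) = α(F) = A, α(β(E)) = α(I) = D, α(β(F)) = α(C) = E, α(β(G)) = α(B) = F, α(β(H)) = α(H) = I, α(β(I)) = α(A) = C.
Hence α ∘ β = [H G B A D E F I C].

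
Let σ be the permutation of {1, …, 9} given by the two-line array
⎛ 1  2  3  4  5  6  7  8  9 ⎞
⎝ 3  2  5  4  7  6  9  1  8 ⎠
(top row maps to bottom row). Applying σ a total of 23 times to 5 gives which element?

3

Tracing 5 → 7 → … returns to 5 after 6 steps, so 5 lies in a 6-cycle (1, 3, 5, 7, 9, 8).
Since the cycle has length 6, σ^23 acts on it the same as σ^5 (23 mod 6 = 5).
Advancing 5 steps from 5: 5 → 7 → 9 → 8 → 1 → 3.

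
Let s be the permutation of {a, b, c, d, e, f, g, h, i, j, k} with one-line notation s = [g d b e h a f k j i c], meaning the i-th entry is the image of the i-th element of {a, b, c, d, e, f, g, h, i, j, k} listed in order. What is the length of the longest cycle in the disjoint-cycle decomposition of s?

6

Decomposing into disjoint cycles gives (a, g, f)(b, d, e, h, k, c)(i, j); the longest has length 6.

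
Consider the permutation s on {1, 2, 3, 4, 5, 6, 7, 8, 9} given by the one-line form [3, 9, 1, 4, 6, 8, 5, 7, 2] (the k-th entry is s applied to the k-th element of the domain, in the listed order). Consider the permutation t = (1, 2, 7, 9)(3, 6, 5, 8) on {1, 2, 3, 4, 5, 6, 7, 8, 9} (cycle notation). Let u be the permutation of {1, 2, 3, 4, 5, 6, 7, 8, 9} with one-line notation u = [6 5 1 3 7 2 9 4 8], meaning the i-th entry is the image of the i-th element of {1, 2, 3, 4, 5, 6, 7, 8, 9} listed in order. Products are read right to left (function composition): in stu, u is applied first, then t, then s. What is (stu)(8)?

4

Apply the permutations in order: u(8) = 4, then t(4) = 4, then s(4) = 4. So (stu)(8) = 4.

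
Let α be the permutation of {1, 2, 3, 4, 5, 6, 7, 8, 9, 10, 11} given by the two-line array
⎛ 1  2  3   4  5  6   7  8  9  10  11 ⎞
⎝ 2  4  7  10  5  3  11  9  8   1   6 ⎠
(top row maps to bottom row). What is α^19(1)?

10

Tracing 1 → 2 → … returns to 1 after 4 steps, so 1 lies in a 4-cycle (1, 2, 4, 10).
On a 4-cycle, α^4 is the identity, so α^19 = α^3 there (19 ≡ 3 mod 4).
Advancing 3 steps from 1: 1 → 2 → 4 → 10.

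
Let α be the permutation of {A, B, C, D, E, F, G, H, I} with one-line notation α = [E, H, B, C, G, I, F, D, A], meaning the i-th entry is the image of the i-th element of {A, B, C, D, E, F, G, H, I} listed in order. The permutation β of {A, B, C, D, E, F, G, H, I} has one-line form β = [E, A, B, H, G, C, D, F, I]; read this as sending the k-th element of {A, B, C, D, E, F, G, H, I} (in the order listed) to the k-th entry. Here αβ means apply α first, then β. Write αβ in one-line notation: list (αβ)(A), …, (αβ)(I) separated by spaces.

G F A B D I C H E

For each element, apply α then β: A → E → G; B → H → F; C → B → A; D → C → B; E → G → D; F → I → I; G → F → C; H → D → H; I → A → E.
Collecting the images, αβ = [G F A B D I C H E].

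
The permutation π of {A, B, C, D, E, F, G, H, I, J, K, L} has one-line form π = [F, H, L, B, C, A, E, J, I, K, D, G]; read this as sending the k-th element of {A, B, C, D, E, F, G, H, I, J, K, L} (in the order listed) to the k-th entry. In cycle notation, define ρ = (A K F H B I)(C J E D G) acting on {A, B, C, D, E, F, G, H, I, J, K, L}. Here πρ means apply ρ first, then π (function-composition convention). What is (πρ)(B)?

I

First apply ρ: ρ(B) = I, then π(I) = I. Thus (πρ)(B) = I.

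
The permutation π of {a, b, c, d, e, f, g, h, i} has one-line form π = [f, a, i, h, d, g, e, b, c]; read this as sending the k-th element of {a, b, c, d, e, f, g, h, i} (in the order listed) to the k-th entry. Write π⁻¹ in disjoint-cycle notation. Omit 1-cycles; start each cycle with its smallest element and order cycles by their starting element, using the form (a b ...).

The cycle decomposition of π is (a f g e d h b)(c i).
The inverse reverses every cycle; in canonical form, π⁻¹ = (a b h d e g f)(c i).

(a b h d e g f)(c i)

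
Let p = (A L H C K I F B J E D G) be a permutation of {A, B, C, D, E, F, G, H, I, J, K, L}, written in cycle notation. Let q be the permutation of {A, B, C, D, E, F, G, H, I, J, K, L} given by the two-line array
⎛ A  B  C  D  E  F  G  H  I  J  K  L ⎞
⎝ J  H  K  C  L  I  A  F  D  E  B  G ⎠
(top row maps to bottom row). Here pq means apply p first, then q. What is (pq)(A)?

G

(pq)(A) = q(p(A)). p(A) = L, then q(L) = G. So (pq)(A) = G.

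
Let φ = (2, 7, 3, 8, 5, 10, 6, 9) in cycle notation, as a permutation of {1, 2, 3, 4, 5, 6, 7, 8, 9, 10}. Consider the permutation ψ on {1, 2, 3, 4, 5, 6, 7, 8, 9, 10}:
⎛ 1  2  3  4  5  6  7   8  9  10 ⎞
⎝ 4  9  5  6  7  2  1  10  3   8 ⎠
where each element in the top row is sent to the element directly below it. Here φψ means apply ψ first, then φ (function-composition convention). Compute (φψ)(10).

5

(φψ)(10) = φ(ψ(10)). ψ(10) = 8, then φ(8) = 5. So (φψ)(10) = 5.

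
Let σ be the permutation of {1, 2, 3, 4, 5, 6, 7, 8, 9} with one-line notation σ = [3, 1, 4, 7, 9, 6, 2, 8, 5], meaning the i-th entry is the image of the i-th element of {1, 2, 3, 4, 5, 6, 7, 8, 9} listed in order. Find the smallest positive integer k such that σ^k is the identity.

The disjoint-cycle form of σ has cycle lengths 5, 2, 1, 1.
The order is lcm(5, 2) = 10.

10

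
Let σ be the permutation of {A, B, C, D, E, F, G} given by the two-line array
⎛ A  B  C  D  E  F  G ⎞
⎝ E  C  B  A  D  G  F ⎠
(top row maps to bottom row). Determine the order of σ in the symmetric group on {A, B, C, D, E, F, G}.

6

Decomposing into disjoint cycles gives cycle lengths 3, 2, 2.
Since disjoint cycles commute, ord(σ) = lcm(3, 2, 2) = 6.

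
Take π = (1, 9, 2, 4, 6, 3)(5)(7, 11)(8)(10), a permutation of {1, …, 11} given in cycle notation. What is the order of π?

The cycle type of π is (6, 2, 1, 1, 1).
The order is lcm(6, 2) = 6.

6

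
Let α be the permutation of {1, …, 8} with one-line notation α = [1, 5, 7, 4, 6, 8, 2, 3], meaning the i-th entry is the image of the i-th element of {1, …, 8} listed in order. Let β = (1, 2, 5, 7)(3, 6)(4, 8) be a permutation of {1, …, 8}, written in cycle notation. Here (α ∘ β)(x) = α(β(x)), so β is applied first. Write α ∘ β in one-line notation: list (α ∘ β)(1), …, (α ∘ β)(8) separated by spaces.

(α ∘ β)(x) = α(β(x)). Computing each image: α(β(1)) = α(2) = 5, α(β(2)) = α(5) = 6, α(β(3)) = α(6) = 8, α(β(4)) = α(8) = 3, α(β(5)) = α(7) = 2, α(β(6)) = α(3) = 7, α(β(7)) = α(1) = 1, α(β(8)) = α(4) = 4.
Hence α ∘ β = [5 6 8 3 2 7 1 4].

5 6 8 3 2 7 1 4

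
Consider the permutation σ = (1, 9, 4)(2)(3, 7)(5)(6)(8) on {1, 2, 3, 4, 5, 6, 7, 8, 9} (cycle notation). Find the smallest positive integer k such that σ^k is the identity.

The disjoint cycles have lengths 3, 2, 1, 1, 1, 1.
The order of σ is the least common multiple of its cycle lengths: lcm(3, 2) = 6.

6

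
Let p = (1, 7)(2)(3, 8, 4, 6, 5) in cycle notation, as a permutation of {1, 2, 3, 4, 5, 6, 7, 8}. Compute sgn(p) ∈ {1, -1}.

-1

The cycle lengths are 5, 2, 1.
A cycle of length ℓ contributes ℓ−1 transpositions, so p is a product of 4 + 1 = 5 transpositions — odd.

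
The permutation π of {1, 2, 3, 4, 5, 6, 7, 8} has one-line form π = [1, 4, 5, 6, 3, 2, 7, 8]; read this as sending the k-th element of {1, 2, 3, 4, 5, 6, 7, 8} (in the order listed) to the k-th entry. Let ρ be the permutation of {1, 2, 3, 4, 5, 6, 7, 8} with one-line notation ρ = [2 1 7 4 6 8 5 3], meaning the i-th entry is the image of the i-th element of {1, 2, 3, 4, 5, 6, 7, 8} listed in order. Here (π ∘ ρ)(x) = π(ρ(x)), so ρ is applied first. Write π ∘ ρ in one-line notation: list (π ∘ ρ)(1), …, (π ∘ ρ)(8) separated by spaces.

4 1 7 6 2 8 3 5

(π ∘ ρ)(x) = π(ρ(x)). Computing each image: π(ρ(1)) = π(2) = 4, π(ρ(2)) = π(1) = 1, π(ρ(3)) = π(7) = 7, π(ρ(4)) = π(4) = 6, π(ρ(5)) = π(6) = 2, π(ρ(6)) = π(8) = 8, π(ρ(7)) = π(5) = 3, π(ρ(8)) = π(3) = 5.
Hence π ∘ ρ = [4 1 7 6 2 8 3 5].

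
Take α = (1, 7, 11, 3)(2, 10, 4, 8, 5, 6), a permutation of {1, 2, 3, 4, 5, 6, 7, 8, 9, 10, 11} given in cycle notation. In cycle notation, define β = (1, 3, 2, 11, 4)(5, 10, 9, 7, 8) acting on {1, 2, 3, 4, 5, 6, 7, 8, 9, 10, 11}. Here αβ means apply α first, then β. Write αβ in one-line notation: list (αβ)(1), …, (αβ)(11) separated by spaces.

8 9 3 5 6 11 4 10 7 1 2

For each element, apply α then β: 1 → 7 → 8; 2 → 10 → 9; 3 → 1 → 3; 4 → 8 → 5; 5 → 6 → 6; 6 → 2 → 11; 7 → 11 → 4; 8 → 5 → 10; 9 → 9 → 7; 10 → 4 → 1; 11 → 3 → 2.
Collecting the images, αβ = [8 9 3 5 6 11 4 10 7 1 2].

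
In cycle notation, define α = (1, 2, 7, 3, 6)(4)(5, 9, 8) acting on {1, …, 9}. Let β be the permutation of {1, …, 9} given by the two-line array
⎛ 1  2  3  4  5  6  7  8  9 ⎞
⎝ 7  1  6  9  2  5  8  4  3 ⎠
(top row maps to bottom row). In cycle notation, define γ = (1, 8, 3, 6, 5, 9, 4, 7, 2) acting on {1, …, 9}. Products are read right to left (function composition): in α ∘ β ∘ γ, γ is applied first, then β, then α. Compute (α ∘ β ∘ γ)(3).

9

Chase 3: γ(3) = 6; β(6) = 5; α(5) = 9. Hence (α ∘ β ∘ γ)(3) = 9.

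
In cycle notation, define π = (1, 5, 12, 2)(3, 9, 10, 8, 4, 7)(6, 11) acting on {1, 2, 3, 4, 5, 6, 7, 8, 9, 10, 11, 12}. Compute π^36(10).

10 lies in the 6-cycle (3, 9, 10, 8, 4, 7).
Powers repeat with period 6 on this cycle, and 36 mod 6 = 0, so π^36(10) = π^0(10).
So π^36(10) = 10.

10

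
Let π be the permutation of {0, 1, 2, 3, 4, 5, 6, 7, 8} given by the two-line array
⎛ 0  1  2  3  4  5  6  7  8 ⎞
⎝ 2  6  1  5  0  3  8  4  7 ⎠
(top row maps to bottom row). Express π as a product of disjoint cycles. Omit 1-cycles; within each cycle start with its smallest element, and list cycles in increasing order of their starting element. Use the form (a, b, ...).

(0, 2, 1, 6, 8, 7, 4)(3, 5)

Start at 0 and follow images: 0 → 2 → 1 → 6 → 8 → 7 → 4 → 0, giving the cycle (0, 2, 1, 6, 8, 7, 4).
Continuing from each remaining unvisited element yields (0, 2, 1, 6, 8, 7, 4)(3, 5).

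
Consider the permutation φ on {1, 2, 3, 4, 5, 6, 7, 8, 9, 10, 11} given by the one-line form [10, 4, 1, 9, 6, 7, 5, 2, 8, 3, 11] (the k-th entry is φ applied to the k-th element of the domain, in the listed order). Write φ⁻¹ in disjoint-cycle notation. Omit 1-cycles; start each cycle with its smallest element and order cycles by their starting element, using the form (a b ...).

The cycle decomposition of φ is (1 10 3)(2 4 9 8)(5 6 7).
Reversing each cycle (and rotating so the smallest element leads) gives φ⁻¹ = (1 3 10)(2 8 9 4)(5 7 6).

(1 3 10)(2 8 9 4)(5 7 6)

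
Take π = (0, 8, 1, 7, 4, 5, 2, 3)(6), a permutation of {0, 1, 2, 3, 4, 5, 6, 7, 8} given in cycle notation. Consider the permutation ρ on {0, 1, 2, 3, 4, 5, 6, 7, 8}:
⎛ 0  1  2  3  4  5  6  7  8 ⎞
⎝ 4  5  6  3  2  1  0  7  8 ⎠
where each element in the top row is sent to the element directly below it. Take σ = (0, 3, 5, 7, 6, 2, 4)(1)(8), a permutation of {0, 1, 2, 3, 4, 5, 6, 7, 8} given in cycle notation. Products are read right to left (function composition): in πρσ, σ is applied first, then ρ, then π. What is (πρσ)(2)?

3

Apply the permutations in order: σ(2) = 4, then ρ(4) = 2, then π(2) = 3. So (πρσ)(2) = 3.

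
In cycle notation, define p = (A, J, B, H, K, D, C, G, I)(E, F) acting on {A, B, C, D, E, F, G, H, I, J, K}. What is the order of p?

18

The disjoint cycles have lengths 9, 2.
The order of p is the least common multiple of its cycle lengths: lcm(9, 2) = 18.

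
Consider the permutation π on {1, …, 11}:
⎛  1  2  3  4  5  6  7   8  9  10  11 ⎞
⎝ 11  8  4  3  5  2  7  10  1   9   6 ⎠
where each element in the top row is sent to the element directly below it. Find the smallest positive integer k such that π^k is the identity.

14

Decomposing into disjoint cycles gives cycle lengths 7, 2, 1, 1.
The order of π is the least common multiple of its cycle lengths: lcm(7, 2) = 14.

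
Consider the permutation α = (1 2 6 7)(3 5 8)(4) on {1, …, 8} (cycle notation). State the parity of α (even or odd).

odd

The cycle lengths are 4, 3, 1.
A cycle is odd iff its length is even; α has 1 even-length cycle, so sgn(α) = (−1)^1 and α is odd.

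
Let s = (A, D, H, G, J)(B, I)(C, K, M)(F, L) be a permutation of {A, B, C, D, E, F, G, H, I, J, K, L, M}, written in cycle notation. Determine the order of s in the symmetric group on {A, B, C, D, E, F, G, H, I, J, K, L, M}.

The cycle type of s is (5, 3, 2, 2, 1).
Since disjoint cycles commute, ord(s) = lcm(5, 3, 2, 2) = 30.

30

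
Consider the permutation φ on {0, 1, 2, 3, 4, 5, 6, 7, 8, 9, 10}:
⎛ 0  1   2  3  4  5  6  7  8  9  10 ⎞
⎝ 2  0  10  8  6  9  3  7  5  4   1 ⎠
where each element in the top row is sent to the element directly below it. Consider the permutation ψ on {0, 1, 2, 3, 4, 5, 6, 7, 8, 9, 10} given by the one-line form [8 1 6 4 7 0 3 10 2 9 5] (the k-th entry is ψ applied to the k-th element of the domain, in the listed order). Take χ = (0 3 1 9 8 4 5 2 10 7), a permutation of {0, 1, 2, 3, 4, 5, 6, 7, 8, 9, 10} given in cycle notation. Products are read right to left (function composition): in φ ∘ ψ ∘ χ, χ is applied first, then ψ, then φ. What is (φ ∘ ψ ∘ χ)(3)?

(φ ∘ ψ ∘ χ)(3) = φ(ψ(χ(3))). χ(3) = 1, then ψ(1) = 1, then φ(1) = 0, so the result is 0.

0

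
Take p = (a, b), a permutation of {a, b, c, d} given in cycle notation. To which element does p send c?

c does not appear in any cycle of p, so it is a fixed point: p(c) = c.

c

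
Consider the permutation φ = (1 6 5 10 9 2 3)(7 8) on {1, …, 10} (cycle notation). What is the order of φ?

The disjoint cycles have lengths 7, 2, 1.
The order is lcm(7, 2) = 14.

14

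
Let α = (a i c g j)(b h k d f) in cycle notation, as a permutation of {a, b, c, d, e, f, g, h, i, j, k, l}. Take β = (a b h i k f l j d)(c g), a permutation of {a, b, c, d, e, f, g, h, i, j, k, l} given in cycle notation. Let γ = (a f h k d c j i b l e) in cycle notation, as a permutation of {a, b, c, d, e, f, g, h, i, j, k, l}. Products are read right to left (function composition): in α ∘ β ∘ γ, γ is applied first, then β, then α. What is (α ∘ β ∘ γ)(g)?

g

Chase g: γ(g) = g; β(g) = c; α(c) = g. Hence (α ∘ β ∘ γ)(g) = g.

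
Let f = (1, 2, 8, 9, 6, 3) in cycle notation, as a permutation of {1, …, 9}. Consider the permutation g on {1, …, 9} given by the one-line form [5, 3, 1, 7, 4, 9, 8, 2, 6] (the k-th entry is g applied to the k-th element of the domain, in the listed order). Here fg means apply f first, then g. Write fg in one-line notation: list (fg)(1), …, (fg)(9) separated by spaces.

3 2 5 7 4 1 8 6 9

(fg)(x) = g(f(x)). Computing each image: g(f(1)) = g(2) = 3, g(f(2)) = g(8) = 2, g(f(3)) = g(1) = 5, g(f(4)) = g(4) = 7, g(f(5)) = g(5) = 4, g(f(6)) = g(3) = 1, g(f(7)) = g(7) = 8, g(f(8)) = g(9) = 6, g(f(9)) = g(6) = 9.
Hence fg = [3 2 5 7 4 1 8 6 9].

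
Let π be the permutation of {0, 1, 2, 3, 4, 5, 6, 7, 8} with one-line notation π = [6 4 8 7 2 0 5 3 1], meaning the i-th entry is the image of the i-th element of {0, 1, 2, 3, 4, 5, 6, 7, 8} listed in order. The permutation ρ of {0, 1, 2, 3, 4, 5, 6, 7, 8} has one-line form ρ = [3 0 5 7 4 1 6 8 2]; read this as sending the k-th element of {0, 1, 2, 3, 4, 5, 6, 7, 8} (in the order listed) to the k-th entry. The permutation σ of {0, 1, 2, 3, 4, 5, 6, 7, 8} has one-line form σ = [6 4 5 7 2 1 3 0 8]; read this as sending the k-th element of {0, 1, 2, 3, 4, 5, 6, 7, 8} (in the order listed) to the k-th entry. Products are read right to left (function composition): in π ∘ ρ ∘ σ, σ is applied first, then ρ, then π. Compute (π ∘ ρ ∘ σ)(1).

(π ∘ ρ ∘ σ)(1) = π(ρ(σ(1))). σ(1) = 4, then ρ(4) = 4, then π(4) = 2, so the result is 2.

2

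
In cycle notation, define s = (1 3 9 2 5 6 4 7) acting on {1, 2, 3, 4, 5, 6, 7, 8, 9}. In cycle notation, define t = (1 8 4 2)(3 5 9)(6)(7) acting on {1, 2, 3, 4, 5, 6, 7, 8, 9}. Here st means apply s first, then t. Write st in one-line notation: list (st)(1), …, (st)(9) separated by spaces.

(st)(x) = t(s(x)). Computing each image: t(s(1)) = t(3) = 5, t(s(2)) = t(5) = 9, t(s(3)) = t(9) = 3, t(s(4)) = t(7) = 7, t(s(5)) = t(6) = 6, t(s(6)) = t(4) = 2, t(s(7)) = t(1) = 8, t(s(8)) = t(8) = 4, t(s(9)) = t(2) = 1.
Hence st = [5 9 3 7 6 2 8 4 1].

5 9 3 7 6 2 8 4 1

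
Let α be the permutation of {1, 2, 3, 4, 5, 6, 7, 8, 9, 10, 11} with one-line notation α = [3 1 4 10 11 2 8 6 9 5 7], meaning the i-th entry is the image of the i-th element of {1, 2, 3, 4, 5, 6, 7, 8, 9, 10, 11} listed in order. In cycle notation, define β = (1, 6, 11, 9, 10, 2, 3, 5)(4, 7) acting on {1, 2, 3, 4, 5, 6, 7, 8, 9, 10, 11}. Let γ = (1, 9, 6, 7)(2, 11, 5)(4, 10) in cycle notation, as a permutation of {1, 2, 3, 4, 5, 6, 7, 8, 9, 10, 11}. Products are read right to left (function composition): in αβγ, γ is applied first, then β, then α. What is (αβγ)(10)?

8

Chase 10: γ(10) = 4; β(4) = 7; α(7) = 8. Hence (αβγ)(10) = 8.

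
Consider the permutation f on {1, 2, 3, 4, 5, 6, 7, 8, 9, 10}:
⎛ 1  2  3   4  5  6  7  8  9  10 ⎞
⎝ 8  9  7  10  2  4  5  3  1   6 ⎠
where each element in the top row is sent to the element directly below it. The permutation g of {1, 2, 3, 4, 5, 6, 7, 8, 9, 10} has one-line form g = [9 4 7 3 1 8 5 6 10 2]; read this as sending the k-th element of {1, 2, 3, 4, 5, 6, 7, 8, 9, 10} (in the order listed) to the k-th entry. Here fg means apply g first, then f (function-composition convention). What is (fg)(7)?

2

First apply g: g(7) = 5, then f(5) = 2. Thus (fg)(7) = 2.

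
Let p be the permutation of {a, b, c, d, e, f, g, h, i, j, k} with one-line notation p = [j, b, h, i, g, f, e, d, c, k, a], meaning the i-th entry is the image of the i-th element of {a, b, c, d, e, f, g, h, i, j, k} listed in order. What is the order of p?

The disjoint-cycle form of p has cycle lengths 4, 3, 2, 1, 1.
The order of p is the least common multiple of its cycle lengths: lcm(4, 3, 2) = 12.

12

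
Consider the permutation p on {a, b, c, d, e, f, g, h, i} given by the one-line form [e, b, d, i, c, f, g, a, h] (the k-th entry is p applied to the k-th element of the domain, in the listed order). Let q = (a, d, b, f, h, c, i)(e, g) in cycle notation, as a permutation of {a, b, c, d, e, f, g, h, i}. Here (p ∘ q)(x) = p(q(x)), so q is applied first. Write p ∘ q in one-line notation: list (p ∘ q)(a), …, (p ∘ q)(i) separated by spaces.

(p ∘ q)(x) = p(q(x)). Computing each image: p(q(a)) = p(d) = i, p(q(b)) = p(f) = f, p(q(c)) = p(i) = h, p(q(d)) = p(b) = b, p(q(e)) = p(g) = g, p(q(f)) = p(h) = a, p(q(g)) = p(e) = c, p(q(h)) = p(c) = d, p(q(i)) = p(a) = e.
Hence p ∘ q = [i f h b g a c d e].

i f h b g a c d e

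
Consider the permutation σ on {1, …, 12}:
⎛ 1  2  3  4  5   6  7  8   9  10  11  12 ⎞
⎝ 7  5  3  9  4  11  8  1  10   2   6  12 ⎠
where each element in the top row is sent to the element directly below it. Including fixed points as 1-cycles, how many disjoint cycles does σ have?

The cycle decomposition is (1 7 8)(2 5 4 9 10)(3)(6 11)(12), which has 5 cycles (counting 1-cycles).

5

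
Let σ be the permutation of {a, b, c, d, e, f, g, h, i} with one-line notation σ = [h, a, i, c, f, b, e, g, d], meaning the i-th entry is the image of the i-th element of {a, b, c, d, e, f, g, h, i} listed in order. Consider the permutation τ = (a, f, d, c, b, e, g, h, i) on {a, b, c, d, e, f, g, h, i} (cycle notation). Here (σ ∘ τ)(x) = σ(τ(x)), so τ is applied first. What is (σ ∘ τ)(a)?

b

(σ ∘ τ)(a) = σ(τ(a)). τ(a) = f, then σ(f) = b. So (σ ∘ τ)(a) = b.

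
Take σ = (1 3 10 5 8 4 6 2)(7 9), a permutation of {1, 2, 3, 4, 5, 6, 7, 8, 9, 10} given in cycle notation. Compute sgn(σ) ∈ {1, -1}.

1

The cycle lengths are 8, 2.
A cycle of length ℓ contributes ℓ−1 transpositions, so σ is a product of 7 + 1 = 8 transpositions — even.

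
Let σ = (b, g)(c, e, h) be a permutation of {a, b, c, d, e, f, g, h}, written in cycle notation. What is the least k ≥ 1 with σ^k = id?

The disjoint cycles have lengths 3, 2, 1, 1, 1.
The order of σ is the least common multiple of its cycle lengths: lcm(3, 2) = 6.

6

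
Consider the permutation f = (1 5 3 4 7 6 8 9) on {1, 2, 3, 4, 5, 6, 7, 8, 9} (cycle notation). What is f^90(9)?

5

9 lies in the 8-cycle (1 5 3 4 7 6 8 9).
Powers repeat with period 8 on this cycle, and 90 mod 8 = 2, so f^90(9) = f^2(9).
Stepping 2 places around the cycle: 9 → 1 → 5.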